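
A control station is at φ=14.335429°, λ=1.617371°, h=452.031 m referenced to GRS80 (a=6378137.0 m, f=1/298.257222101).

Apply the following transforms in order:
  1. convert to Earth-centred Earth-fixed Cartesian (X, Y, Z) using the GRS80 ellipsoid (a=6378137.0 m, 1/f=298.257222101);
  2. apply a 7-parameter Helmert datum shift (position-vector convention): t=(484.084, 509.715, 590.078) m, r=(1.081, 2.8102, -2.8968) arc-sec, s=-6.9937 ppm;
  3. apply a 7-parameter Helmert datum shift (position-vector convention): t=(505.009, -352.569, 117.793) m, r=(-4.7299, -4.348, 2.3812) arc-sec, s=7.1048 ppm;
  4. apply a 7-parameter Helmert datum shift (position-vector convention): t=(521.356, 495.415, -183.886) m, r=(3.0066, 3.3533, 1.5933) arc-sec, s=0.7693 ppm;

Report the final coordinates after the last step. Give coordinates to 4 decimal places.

start: φ=14.335429°, λ=1.617371°, h=452.031 m
→ ECEF (a=6378137.000, f=1/298.257222101): X=6178783.5563, Y=174463.8203, Z=1569077.0187
→ Helmert 7p (PV): X=6179248.2552, Y=174877.3172, Z=1569572.8568
→ Helmert 7p (PV): X=6179762.0613, Y=174633.3192, Z=1569828.0487
→ Helmert 7p (PV): X=6180312.3436, Y=175153.7219, Z=1569547.4498

X=6180312.3436 m, Y=175153.7219 m, Z=1569547.4498 m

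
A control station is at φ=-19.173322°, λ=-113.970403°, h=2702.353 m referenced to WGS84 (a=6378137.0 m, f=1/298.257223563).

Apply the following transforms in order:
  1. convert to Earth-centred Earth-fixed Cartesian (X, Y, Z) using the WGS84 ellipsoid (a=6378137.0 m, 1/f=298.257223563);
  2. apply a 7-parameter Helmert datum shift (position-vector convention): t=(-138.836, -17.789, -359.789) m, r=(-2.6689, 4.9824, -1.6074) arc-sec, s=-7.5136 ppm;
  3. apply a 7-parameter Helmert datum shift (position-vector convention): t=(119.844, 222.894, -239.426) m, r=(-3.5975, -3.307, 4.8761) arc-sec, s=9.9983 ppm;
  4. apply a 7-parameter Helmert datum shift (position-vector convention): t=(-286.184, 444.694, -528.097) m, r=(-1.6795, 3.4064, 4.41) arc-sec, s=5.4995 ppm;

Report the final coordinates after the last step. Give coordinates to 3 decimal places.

start: φ=-19.173322°, λ=-113.970403°, h=2702.353 m
→ ECEF (a=6378137.000, f=1/298.257223563): X=-2449396.8106, Y=-5509092.3664, Z=-2082367.8081
→ Helmert 7p (PV): X=-2449610.4742, Y=-5509076.6185, Z=-2082581.5027
→ Helmert 7p (PV): X=-2449351.4964, Y=-5509003.0383, Z=-2082784.9398
→ Helmert 7p (PV): X=-2449567.7626, Y=-5508657.9682, Z=-2083239.1835

X=-2449567.763 m, Y=-5508657.968 m, Z=-2083239.184 m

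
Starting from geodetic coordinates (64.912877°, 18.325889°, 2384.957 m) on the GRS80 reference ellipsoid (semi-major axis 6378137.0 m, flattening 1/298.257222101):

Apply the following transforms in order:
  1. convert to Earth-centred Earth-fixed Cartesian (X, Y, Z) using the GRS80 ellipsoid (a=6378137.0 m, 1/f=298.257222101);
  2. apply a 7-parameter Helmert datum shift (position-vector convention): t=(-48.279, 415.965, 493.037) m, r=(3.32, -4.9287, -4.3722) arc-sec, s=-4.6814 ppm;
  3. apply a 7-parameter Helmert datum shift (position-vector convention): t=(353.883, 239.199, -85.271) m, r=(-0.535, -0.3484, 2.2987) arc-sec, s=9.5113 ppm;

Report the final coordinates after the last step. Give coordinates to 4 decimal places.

start: φ=64.912877°, λ=18.325889°, h=2384.957 m
→ ECEF (a=6378137.000, f=1/298.257222101): X=2575188.1395, Y=852953.1050, Z=5755758.0116
→ Helmert 7p (PV): X=2575008.3517, Y=853217.8477, Z=5756299.3663
→ Helmert 7p (PV): X=2575367.4947, Y=853508.7897, Z=5756270.9816

X=2575367.4947 m, Y=853508.7897 m, Z=5756270.9816 m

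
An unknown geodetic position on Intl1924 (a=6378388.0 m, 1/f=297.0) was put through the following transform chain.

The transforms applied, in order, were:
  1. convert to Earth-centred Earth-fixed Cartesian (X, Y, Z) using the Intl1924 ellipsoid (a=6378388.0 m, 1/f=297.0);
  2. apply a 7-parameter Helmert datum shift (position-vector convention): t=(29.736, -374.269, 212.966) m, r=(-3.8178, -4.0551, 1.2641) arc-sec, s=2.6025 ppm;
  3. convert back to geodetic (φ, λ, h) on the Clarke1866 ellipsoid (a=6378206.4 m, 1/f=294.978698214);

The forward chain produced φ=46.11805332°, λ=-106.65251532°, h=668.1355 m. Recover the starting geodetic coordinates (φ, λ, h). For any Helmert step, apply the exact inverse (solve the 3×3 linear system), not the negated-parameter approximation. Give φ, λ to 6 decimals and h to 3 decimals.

φ=46.116985°, λ=-106.653194°, h=-2.448 m

start: φ=46.118053°, λ=-106.652515°, h=668.136 m
→ ECEF (a=6378206.400, f=1/294.978698214): X=-1269337.8350, Y=-4243698.1819, Z=4574630.9003
→ Helmert⁻¹: X=-1269300.3429, Y=-4243389.7584, Z=4574352.4417
→ geod (Bowring, a=6378388.000): φ=46.11698500°, λ=-106.65319400°, h=-2.4480 m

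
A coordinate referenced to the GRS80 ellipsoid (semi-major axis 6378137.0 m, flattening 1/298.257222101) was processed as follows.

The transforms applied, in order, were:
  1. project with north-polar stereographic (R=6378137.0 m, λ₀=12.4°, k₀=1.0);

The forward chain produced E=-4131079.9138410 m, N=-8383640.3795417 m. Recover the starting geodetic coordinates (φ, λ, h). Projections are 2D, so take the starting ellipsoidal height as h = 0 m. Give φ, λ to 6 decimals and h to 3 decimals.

φ=17.541480°, λ=-13.831999°, h=0.000 m

start: E=-4131079.9138, N=-8383640.3795 m
→ stereo⁻¹: φ=17.54148000°, λ=-13.83199900°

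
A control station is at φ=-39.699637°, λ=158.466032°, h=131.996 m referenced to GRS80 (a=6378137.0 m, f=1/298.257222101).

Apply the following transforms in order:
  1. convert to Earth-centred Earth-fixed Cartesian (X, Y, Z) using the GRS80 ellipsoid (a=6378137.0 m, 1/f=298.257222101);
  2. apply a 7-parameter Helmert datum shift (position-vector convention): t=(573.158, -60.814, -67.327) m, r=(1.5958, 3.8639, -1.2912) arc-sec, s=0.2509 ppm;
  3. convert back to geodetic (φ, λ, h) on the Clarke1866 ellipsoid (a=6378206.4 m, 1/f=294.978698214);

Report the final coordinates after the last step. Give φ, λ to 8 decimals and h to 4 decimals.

φ=-39.70424180°, λ=158.46386466°, h=-223.7066 m

start: φ=-39.699637°, λ=158.466032°, h=131.996 m
→ ECEF (a=6378137.000, f=1/298.257222101): X=-4571169.8671, Y=1803762.9655, Z=-4052466.3632
→ Helmert 7p (PV): X=-4570662.4783, Y=1803762.5718, Z=-4052435.1214
→ geod (Bowring, a=6378206.400): φ=-39.70424180°, λ=158.46386466°, h=-223.7066 m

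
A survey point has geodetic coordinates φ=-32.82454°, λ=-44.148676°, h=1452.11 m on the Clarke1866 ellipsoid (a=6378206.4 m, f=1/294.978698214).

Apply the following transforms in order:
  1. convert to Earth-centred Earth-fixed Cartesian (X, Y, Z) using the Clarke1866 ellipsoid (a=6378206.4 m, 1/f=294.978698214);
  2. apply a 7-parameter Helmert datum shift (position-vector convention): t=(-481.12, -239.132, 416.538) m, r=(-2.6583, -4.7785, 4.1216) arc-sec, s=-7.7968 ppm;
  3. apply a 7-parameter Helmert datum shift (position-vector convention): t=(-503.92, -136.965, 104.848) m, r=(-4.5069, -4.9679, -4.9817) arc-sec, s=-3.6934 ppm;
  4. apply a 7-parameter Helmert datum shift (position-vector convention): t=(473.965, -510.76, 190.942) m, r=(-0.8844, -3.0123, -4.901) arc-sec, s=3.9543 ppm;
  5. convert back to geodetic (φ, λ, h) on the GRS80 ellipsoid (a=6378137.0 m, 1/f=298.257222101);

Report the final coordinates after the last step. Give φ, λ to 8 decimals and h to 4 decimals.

φ=-32.81185480°, λ=-44.16031653°, h=1227.3298 m

start: φ=-32.824540°, λ=-44.148676°, h=1452.110 m
→ ECEF (a=6378206.400, f=1/294.978698214): X=3850568.2644, Y=-3737808.7732, Z=-3438227.7999
→ Helmert 7p (PV): X=3850211.4630, Y=-3737986.1313, Z=-3437647.0782
→ Helmert 7p (PV): X=3849685.8389, Y=-3738277.3928, Z=-3437355.1264
→ Helmert 7p (PV): X=3850136.4017, Y=-3738909.1451, Z=-3437105.5269
→ geod (Bowring, a=6378137.000): φ=-32.81185480°, λ=-44.16031653°, h=1227.3298 m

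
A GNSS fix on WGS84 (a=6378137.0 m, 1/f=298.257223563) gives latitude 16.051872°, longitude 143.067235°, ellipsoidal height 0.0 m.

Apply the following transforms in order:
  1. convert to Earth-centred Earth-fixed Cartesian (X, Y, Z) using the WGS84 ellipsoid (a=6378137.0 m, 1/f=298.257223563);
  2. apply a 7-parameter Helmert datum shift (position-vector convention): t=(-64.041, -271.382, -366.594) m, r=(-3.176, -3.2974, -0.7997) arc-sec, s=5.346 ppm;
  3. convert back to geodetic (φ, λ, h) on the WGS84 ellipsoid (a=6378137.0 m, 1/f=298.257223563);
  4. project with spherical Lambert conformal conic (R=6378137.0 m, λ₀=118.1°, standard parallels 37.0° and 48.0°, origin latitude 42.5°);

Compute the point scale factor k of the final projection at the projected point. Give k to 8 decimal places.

1.09832174

start: φ=16.051872°, λ=143.067235°, h=0.000 m
→ ECEF (a=6378137.000, f=1/298.257223563): X=-4900787.8027, Y=3683999.8876, Z=1752245.0265
→ Helmert 7p (PV): X=-4900891.7721, Y=3683794.1817, Z=1751752.7290
→ geod (Bowring, a=6378137.000): φ=16.04769774°, λ=143.06935546°, h=-175.0212 m
→ into lcc (λ₀=118.1°): φ=16.04769774°, λ−λ₀=24.96935546°
scale k = 1.09832174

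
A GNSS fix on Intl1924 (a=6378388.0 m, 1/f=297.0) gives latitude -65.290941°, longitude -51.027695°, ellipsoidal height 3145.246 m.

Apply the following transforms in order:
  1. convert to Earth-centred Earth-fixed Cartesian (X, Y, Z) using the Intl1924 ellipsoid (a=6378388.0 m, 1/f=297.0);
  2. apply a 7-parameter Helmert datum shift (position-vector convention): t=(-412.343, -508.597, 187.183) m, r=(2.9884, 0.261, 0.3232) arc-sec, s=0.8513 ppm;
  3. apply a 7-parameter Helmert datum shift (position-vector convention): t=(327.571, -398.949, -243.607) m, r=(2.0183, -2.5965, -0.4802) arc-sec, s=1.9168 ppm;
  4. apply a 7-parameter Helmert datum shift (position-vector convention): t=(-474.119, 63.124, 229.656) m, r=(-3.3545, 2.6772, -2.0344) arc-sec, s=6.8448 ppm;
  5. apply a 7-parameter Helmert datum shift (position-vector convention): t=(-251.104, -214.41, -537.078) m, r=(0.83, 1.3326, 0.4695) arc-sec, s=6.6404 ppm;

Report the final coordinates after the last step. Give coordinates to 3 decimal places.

X=1681565.192 m, Y=-2080697.708 m, Z=-5774828.344 m

start: φ=-65.290941°, λ=-51.027695°, h=3145.246 m
→ ECEF (a=6378388.000, f=1/297.0): X=1682412.0892, Y=-2079660.5030, Z=-5774331.9665
→ Helmert 7p (PV): X=1681997.1304, Y=-2080084.5747, Z=-5774181.9585
→ Helmert 7p (PV): X=1682395.7695, Y=-2080434.9261, Z=-5774435.8138
→ Helmert 7p (PV): X=1681837.6972, Y=-2080496.5467, Z=-5774233.6848
→ Helmert 7p (PV): X=1681565.1915, Y=-2080697.7084, Z=-5774828.3437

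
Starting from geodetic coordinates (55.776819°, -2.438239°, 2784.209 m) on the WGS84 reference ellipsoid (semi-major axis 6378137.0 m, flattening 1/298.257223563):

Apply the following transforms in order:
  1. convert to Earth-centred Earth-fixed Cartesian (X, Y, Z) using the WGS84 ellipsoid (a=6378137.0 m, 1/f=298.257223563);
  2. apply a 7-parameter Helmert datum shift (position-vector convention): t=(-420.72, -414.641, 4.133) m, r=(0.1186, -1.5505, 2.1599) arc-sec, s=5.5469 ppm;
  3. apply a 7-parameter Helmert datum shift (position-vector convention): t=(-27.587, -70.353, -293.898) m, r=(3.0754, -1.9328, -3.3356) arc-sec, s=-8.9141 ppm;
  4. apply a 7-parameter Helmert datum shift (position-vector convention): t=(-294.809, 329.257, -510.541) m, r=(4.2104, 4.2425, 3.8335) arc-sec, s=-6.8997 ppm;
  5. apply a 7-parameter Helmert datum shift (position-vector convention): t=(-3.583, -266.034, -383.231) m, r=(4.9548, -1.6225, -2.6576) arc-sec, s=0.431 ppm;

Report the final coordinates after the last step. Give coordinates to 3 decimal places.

start: φ=55.776819°, λ=-2.438239°, h=2784.209 m
→ ECEF (a=6378137.000, f=1/298.257223563): X=3593725.4557, Y=-153024.4440, Z=5252808.9372
→ Helmert 7p (PV): X=3593286.7863, Y=-153405.3223, Z=5252869.1333
→ Helmert 7p (PV): X=3593175.4662, Y=-153610.7353, Z=5252559.7940
→ Helmert 7p (PV): X=3592966.7553, Y=-153320.8562, Z=5251935.9716
→ Helmert 7p (PV): X=3592921.4331, Y=-153759.4092, Z=5251579.5838

X=3592921.433 m, Y=-153759.409 m, Z=5251579.584 m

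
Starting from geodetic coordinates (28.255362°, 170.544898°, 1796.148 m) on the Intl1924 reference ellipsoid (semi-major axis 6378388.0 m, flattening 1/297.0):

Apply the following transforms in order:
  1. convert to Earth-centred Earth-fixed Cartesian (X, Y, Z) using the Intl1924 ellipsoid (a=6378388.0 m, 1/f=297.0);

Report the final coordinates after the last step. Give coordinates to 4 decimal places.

X=-5547792.8254 m, Y=923913.6200 m, Z=3002355.1137 m

start: φ=28.255362°, λ=170.544898°, h=1796.148 m
→ ECEF (a=6378388.000, f=1/297.0): X=-5547792.8254, Y=923913.6200, Z=3002355.1137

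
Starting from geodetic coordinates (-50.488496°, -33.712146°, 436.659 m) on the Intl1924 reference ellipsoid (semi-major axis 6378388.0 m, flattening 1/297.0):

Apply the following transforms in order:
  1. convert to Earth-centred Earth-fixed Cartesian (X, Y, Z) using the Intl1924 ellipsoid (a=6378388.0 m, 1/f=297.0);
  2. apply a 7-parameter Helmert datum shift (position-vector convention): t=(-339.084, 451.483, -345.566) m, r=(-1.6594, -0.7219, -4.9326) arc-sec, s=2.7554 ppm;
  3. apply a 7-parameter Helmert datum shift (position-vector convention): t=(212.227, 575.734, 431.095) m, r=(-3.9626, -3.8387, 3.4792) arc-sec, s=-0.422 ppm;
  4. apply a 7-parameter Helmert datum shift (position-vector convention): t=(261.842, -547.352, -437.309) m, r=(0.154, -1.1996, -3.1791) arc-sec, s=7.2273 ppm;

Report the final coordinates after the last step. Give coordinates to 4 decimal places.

start: φ=-50.488496°, λ=-33.712146°, h=436.659 m
→ ECEF (a=6378388.000, f=1/297.0): X=3382715.5943, Y=-2257027.0505, Z=-4897970.0042
→ Helmert 7p (PV): X=3382348.9988, Y=-2256702.0850, Z=-4898299.0691
→ Helmert 7p (PV): X=3382689.0236, Y=-2256162.4488, Z=-4897759.6057
→ Helmert 7p (PV): X=3382969.0242, Y=-2256774.5868, Z=-4898214.3235

X=3382969.0242 m, Y=-2256774.5868 m, Z=-4898214.3235 m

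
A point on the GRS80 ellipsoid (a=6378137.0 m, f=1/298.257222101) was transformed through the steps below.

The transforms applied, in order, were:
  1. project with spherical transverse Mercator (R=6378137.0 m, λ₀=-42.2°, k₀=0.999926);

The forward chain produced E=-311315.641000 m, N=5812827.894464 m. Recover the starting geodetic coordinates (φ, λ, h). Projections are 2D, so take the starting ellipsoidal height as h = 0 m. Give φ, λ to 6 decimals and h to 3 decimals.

start: E=-311315.6410, N=5812827.8945 m
→ tm⁻¹: φ=52.13349100°, λ=-46.75755000°

φ=52.133491°, λ=-46.757550°, h=0.000 m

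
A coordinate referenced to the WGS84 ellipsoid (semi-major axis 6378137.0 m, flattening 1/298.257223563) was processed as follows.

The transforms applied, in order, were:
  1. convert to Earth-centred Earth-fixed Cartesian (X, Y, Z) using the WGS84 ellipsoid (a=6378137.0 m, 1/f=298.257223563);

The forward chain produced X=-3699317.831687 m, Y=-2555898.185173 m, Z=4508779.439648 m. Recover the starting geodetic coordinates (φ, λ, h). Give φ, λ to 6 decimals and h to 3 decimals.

start: X=-3699317.8317, Y=-2555898.1852, Z=4508779.4396 m
→ geod (Bowring, a=6378137.000): φ=45.27121000°, λ=-145.35899100°, h=237.6130 m

φ=45.271210°, λ=-145.358991°, h=237.613 m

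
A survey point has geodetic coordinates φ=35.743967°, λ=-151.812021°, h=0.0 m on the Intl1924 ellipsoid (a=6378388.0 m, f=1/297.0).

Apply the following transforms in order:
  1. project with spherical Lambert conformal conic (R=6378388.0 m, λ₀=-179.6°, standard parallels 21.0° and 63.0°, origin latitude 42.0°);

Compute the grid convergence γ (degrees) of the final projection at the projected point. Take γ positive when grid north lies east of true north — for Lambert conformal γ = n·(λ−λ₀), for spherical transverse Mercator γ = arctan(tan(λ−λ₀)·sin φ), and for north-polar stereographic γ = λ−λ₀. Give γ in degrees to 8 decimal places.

start: φ=35.743967°, λ=-151.812021°, h=0.000 m
→ into lcc (λ₀=-179.6°): φ=35.74396700°, λ−λ₀=27.78797900°
convergence γ = 19.04755785°

19.04755785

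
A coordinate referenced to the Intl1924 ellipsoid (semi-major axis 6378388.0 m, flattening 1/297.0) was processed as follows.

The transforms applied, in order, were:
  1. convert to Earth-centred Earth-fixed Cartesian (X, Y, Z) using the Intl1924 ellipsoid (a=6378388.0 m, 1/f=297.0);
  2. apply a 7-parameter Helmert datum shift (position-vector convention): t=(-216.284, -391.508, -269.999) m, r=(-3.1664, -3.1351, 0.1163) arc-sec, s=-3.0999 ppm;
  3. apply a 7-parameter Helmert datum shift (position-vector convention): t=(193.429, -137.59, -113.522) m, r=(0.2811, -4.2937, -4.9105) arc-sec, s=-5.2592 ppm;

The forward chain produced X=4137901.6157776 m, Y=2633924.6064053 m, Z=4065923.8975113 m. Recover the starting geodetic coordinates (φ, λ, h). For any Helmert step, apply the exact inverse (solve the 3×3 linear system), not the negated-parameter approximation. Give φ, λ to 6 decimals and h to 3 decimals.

start: X=4137901.6158, Y=2633924.6064, Z=4065923.8975 m
→ Helmert⁻¹: X=4137751.8756, Y=2634180.0972, Z=4065969.0806
→ Helmert⁻¹: X=4138044.2766, Y=2634515.0177, Z=4066229.2316
→ geod (Bowring, a=6378388.000): φ=39.84560900°, λ=32.48315600°, h=2064.1760 m

φ=39.845609°, λ=32.483156°, h=2064.176 m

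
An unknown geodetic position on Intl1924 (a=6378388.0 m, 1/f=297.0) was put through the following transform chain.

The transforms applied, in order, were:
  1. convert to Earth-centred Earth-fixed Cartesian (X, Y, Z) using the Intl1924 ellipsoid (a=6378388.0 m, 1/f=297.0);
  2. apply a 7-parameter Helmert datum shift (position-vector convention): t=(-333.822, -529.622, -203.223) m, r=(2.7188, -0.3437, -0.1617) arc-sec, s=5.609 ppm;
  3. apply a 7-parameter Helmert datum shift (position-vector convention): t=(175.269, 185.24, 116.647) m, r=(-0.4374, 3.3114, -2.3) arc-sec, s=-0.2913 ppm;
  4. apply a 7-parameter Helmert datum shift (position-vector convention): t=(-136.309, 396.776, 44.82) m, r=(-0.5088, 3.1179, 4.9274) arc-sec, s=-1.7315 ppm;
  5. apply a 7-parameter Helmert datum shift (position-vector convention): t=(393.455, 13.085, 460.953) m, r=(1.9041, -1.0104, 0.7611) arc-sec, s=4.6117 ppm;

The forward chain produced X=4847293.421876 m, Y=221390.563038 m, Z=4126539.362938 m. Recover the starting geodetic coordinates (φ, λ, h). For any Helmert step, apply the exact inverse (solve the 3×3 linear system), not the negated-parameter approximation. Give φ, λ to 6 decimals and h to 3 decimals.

φ=40.568464°, λ=2.614361°, h=-9.146 m

start: X=4847293.4219, Y=221390.5630, Z=4126539.3629 m
→ Helmert⁻¹: X=4846898.6431, Y=221396.6613, Z=4126033.5952
→ Helmert⁻¹: X=4846986.2514, Y=220874.3018, Z=4126069.7313
→ Helmert⁻¹: X=4846743.6931, Y=220734.4212, Z=4126032.5644
→ Helmert⁻¹: X=4847057.0300, Y=221320.9899, Z=4126201.6496
→ geod (Bowring, a=6378388.000): φ=40.56846400°, λ=2.61436100°, h=-9.1460 m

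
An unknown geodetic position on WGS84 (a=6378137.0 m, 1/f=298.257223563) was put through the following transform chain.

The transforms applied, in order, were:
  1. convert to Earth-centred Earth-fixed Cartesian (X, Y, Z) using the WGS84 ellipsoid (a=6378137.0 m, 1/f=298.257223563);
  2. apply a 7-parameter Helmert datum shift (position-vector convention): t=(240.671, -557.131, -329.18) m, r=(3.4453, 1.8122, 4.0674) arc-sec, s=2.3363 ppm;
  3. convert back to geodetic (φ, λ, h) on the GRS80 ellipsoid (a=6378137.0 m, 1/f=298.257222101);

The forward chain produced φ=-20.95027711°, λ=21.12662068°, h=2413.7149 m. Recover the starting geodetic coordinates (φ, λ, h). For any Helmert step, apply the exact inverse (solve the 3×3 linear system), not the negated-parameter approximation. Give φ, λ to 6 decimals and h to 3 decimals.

φ=-20.947453°, λ=21.130911°, h=2258.995 m

start: φ=-20.950277°, λ=21.126621°, h=2413.715 m
→ ECEF (a=6378137.000, f=1/298.257222101): X=5560608.8583, Y=2148629.1557, Z=-2267117.7015
→ Helmert⁻¹: X=5560417.4895, Y=2149033.7554, Z=-2266770.2689
→ geod (Bowring, a=6378137.000): φ=-20.94745300°, λ=21.13091100°, h=2258.9950 m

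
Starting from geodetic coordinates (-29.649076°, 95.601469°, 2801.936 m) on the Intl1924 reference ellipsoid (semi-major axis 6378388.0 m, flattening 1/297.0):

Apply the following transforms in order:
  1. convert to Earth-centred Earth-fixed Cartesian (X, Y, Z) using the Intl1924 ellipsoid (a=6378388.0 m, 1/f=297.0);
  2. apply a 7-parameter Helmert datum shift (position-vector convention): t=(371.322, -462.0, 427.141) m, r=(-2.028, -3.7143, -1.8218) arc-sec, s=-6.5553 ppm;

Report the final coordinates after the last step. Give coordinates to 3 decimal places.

start: φ=-29.649076°, λ=95.601469°, h=2801.936 m
→ ECEF (a=6378388.000, f=1/297.0): X=-541753.6365, Y=5523772.7255, Z=-3138057.2688
→ Helmert 7p (PV): X=-541273.4676, Y=5523248.4472, Z=-3137673.6220

X=-541273.468 m, Y=5523248.447 m, Z=-3137673.622 m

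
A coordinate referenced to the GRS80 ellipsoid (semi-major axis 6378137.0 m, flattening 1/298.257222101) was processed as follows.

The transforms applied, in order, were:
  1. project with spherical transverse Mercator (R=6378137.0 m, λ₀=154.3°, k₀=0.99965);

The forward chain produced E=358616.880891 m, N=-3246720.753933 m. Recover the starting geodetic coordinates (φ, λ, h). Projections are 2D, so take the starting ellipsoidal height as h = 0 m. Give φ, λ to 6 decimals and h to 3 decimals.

start: E=358616.8809, N=-3246720.7539 m
→ tm⁻¹: φ=-29.12547800°, λ=157.98776400°

φ=-29.125478°, λ=157.987764°, h=0.000 m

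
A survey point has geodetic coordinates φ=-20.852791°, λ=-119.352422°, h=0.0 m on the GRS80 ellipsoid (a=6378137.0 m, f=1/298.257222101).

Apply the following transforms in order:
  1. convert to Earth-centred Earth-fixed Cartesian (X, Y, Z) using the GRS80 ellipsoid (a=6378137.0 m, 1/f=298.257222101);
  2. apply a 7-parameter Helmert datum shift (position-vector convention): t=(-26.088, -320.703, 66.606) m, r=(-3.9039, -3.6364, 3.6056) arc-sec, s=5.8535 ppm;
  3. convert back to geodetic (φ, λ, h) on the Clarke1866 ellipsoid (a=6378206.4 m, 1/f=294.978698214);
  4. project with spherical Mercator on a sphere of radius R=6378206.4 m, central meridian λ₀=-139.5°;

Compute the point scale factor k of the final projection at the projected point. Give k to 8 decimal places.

start: φ=-20.852791°, λ=-119.352422°, h=0.000 m
→ ECEF (a=6378137.000, f=1/298.257222101): X=-2922888.4868, Y=-5197377.9716, Z=-2256171.6631
→ Helmert 7p (PV): X=-2922801.0549, Y=-5197822.8931, Z=-2256071.4243
→ geod (Bowring, a=6378206.400): φ=-20.85226190°, λ=-119.34959432°, h=247.3344 m
→ into merc (λ₀=-139.5°): φ=-20.85226190°, λ−λ₀=20.15040568°
scale k = 1.07008938

1.07008938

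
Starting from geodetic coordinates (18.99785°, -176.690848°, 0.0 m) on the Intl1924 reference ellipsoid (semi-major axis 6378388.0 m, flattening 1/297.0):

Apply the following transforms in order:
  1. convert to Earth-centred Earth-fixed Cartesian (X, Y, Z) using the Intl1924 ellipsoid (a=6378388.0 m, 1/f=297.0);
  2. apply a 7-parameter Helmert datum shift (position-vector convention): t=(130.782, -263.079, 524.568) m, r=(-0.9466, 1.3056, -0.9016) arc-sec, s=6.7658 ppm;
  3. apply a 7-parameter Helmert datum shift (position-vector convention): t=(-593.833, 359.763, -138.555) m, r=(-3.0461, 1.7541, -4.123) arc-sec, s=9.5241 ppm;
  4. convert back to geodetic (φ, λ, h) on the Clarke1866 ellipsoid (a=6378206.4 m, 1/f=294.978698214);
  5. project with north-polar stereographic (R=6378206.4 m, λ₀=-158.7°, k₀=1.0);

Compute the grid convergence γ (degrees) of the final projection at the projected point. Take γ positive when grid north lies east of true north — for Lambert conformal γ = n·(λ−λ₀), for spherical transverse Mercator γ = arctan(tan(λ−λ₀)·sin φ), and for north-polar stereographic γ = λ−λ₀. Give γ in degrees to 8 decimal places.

start: φ=18.997850°, λ=-176.690848°, h=0.000 m
→ ECEF (a=6378388.000, f=1/297.0): X=-6023052.1119, Y=-348252.2845, Z=2063149.9634
→ Helmert 7p (PV): X=-6022950.5437, Y=-348481.9239, Z=2063728.2130
→ Helmert 7p (PV): X=-6023591.1553, Y=-347974.6095, Z=2063665.6799
→ geod (Bowring, a=6378206.400): φ=19.00153226°, λ=-176.69377590°, h=858.6628 m
→ into stereo (λ₀=-158.7°): φ=19.00153226°, λ−λ₀=-17.99377590°
convergence γ = -17.99377590°

-17.99377590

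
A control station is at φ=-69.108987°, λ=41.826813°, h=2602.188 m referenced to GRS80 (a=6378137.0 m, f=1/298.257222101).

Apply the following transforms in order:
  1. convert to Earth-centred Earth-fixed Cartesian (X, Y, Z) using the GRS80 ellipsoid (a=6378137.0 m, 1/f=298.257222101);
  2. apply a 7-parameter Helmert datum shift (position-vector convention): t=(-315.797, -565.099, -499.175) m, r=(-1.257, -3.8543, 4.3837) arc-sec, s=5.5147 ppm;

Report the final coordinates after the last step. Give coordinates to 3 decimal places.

X=1700229.871 m, Y=1521260.390 m, Z=-5939259.520 m

start: φ=-69.108987°, λ=41.826813°, h=2602.188 m
→ ECEF (a=6378137.000, f=1/298.257222101): X=1700457.6604, Y=1521817.1484, Z=-5938750.0956
→ Helmert 7p (PV): X=1700229.8710, Y=1521260.3898, Z=-5939259.5200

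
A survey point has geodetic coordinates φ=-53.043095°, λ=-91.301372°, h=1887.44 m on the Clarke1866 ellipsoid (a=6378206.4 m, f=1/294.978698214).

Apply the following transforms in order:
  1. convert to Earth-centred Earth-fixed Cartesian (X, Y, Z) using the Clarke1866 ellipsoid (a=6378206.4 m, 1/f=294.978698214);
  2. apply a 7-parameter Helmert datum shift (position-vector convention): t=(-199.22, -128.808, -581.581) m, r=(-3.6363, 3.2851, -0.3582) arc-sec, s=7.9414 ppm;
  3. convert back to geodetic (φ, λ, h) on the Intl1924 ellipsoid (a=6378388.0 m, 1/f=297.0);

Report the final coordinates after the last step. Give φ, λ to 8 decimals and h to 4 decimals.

start: φ=-53.043095°, λ=-91.301372°, h=1887.440 m
→ ECEF (a=6378206.400, f=1/294.978698214): X=-87304.7820, Y=-3843125.0364, Z=-5074733.1814
→ Helmert 7p (PV): X=-87592.1933, Y=-3843373.6772, Z=-5075285.9203
→ geod (Bowring, a=6378388.000): φ=-53.04298286°, λ=-91.30557026°, h=2207.4445 m

φ=-53.04298286°, λ=-91.30557026°, h=2207.4445 m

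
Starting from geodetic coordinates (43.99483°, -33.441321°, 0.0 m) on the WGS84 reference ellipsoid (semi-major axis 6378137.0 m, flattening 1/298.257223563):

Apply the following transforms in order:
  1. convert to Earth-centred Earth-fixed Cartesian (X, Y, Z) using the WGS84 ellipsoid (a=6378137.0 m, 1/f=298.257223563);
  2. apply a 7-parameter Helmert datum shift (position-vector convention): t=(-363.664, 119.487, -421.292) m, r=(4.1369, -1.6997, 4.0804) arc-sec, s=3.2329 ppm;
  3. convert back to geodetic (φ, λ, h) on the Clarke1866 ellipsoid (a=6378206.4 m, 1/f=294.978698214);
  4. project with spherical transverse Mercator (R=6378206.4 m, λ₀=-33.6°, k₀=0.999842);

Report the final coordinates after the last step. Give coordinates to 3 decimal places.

E=12601.996 m, N=4896938.385 m

start: φ=43.994830°, λ=-33.441321°, h=0.000 m
→ ECEF (a=6378137.000, f=1/298.257223563): X=3835031.1844, Y=-2532707.3174, Z=4407678.3697
→ Helmert 7p (PV): X=3834693.7006, Y=-2532608.5541, Z=4407252.1327
→ geod (Bowring, a=6378206.400): φ=43.99631073°, λ=-33.44261226°, h=-492.6232 m
→ tm (R=6378206.4, λ₀=-33.6°): E=12601.9957, N=4896938.3847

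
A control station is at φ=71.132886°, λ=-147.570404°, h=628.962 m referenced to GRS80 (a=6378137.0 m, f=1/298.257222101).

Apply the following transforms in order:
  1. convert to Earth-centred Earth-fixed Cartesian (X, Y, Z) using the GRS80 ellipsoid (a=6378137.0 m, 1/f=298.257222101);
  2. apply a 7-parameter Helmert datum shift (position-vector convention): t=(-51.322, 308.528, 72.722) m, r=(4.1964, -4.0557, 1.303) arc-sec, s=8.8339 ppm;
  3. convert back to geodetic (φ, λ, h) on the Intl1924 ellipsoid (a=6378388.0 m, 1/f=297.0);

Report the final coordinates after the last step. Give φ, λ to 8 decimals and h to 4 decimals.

φ=71.13306607°, λ=-147.57691197°, h=544.8908 m

start: φ=71.132886°, λ=-147.570404°, h=628.962 m
→ ECEF (a=6378137.000, f=1/298.257222101): X=-1746290.0279, Y=-1109495.0978, Z=6013687.8028
→ Helmert 7p (PV): X=-1746468.0133, Y=-1109329.7504, Z=6013756.7396
→ geod (Bowring, a=6378388.000): φ=71.13306607°, λ=-147.57691197°, h=544.8908 m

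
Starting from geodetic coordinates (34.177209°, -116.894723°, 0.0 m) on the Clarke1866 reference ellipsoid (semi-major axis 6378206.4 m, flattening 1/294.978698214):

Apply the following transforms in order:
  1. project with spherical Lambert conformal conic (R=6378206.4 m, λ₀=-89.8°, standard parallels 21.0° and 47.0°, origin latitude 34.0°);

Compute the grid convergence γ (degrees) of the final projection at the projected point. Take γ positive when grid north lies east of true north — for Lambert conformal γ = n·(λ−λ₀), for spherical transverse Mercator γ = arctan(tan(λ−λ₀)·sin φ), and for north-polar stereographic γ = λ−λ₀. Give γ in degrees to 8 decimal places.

start: φ=34.177209°, λ=-116.894723°, h=0.000 m
→ into lcc (λ₀=-89.8°): φ=34.17720900°, λ−λ₀=-27.09472300°
convergence γ = -15.28465881°

-15.28465881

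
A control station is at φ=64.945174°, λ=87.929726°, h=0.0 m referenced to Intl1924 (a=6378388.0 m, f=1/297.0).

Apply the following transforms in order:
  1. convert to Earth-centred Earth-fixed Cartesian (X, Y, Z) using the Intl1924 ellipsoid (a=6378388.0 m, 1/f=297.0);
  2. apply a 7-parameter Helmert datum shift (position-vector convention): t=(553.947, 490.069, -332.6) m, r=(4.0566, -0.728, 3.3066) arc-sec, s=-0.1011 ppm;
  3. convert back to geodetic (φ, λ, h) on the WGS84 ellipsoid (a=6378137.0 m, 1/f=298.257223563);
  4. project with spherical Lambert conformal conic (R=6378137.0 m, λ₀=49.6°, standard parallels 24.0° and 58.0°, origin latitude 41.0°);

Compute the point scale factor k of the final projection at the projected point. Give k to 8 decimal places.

start: φ=64.945174°, λ=87.929726°, h=0.000 m
→ ECEF (a=6378388.000, f=1/297.0): X=97850.1050, Y=2706867.7491, Z=5755253.6088
→ Helmert 7p (PV): X=98340.3359, Y=2707245.9247, Z=5754974.0081
→ geod (Bowring, a=6378137.000): φ=64.94026689°, λ=87.91965337°, h=90.3602 m
→ into lcc (λ₀=49.6°): φ=64.94026689°, λ−λ₀=38.31965337°
scale k = 1.05574985

1.05574985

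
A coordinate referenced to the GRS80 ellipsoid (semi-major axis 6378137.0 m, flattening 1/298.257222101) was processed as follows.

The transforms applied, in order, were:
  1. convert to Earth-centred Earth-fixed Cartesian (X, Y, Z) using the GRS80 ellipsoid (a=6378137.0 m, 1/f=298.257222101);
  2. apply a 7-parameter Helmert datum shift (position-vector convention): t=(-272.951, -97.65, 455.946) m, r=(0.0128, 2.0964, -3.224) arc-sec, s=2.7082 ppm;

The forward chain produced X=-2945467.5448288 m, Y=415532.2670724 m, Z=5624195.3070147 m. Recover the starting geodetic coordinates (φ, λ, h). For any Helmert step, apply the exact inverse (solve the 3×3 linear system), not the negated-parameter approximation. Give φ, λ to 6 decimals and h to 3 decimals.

φ=62.283951°, λ=171.968427°, h=442.202 m

start: X=-2945467.5448, Y=415532.2671, Z=5624195.3070 m
→ Helmert⁻¹: X=-2945250.2706, Y=415583.1050, Z=5623694.1706
→ geod (Bowring, a=6378137.000): φ=62.28395100°, λ=171.96842700°, h=442.2020 m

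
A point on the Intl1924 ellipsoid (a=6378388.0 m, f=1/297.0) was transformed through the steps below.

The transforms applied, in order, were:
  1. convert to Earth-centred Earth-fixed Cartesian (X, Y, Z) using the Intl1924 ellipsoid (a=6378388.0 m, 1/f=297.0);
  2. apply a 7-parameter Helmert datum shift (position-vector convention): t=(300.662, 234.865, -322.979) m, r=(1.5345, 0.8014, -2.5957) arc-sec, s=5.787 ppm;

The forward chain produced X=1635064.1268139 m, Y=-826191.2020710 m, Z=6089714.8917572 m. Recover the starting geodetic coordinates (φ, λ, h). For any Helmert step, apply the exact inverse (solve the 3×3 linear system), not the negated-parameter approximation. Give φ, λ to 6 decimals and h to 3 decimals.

φ=73.366251°, λ=-26.816429°, h=836.993 m

start: X=1635064.1268, Y=-826191.2021, Z=6089714.8918 m
→ Helmert⁻¹: X=1634740.7421, Y=-826355.4060, Z=6090015.1270
→ geod (Bowring, a=6378388.000): φ=73.36625100°, λ=-26.81642900°, h=836.9930 m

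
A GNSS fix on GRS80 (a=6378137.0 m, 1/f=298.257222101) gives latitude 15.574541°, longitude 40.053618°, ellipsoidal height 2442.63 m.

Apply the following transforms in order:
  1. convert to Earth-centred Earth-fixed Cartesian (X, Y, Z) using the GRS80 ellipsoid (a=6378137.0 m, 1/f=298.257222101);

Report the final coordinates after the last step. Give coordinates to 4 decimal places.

start: φ=15.574541°, λ=40.053618°, h=2442.630 m
→ ECEF (a=6378137.000, f=1/298.257222101): X=4705772.8161, Y=3956122.4479, Z=1702080.0456

X=4705772.8161 m, Y=3956122.4479 m, Z=1702080.0456 m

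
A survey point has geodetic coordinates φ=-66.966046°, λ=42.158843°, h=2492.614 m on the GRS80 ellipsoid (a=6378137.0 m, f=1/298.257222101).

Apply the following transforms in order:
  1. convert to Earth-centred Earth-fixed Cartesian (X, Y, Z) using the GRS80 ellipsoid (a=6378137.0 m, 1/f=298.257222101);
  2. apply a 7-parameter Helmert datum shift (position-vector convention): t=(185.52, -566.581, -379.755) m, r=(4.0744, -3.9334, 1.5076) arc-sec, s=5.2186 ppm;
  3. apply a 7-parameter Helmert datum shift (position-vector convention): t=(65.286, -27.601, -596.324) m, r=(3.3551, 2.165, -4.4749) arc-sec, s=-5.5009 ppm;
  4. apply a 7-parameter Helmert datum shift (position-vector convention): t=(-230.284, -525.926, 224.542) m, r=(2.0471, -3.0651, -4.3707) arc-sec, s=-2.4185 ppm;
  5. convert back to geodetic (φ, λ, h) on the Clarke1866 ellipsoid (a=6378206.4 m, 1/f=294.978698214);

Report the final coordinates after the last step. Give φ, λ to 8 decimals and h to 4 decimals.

start: φ=-66.966046°, λ=42.158843°, h=2492.614 m
→ ECEF (a=6378137.000, f=1/298.257222101): X=1855956.6917, Y=1680451.0415, Z=-5849226.6523
→ Helmert 7p (PV): X=1856251.1580, Y=1680022.3373, Z=-5849568.3449
→ Helmert 7p (PV): X=1856281.2827, Y=1680040.3721, Z=-5850124.6474
→ Helmert 7p (PV): X=1856169.0416, Y=1679529.1090, Z=-5849841.6988
→ geod (Bowring, a=6378206.400): φ=-66.97354627°, λ=42.13993823°, h=3010.1922 m

φ=-66.97354627°, λ=42.13993823°, h=3010.1922 m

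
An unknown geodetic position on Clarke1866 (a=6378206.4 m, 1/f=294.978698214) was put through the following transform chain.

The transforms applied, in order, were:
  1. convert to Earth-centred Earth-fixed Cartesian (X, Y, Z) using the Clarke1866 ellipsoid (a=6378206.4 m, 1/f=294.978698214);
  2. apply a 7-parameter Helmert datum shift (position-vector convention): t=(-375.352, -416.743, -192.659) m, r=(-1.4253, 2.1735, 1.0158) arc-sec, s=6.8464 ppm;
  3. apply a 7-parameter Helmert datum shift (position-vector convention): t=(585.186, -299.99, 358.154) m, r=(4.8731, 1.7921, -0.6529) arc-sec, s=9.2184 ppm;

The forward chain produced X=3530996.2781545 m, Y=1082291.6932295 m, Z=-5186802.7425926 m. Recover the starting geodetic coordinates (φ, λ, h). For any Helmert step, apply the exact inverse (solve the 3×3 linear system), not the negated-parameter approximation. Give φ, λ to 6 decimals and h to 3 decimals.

start: X=3530996.2782, Y=1082291.6932, Z=-5186802.7426 m
→ Helmert⁻¹: X=3530420.1887, Y=1082470.3308, Z=-5187107.9801
→ Helmert⁻¹: X=3530831.3565, Y=1082898.1128, Z=-5186835.1208
→ geod (Bowring, a=6378206.400): φ=-54.73170300°, λ=17.05066000°, h=3481.1750 m

φ=-54.731703°, λ=17.050660°, h=3481.175 m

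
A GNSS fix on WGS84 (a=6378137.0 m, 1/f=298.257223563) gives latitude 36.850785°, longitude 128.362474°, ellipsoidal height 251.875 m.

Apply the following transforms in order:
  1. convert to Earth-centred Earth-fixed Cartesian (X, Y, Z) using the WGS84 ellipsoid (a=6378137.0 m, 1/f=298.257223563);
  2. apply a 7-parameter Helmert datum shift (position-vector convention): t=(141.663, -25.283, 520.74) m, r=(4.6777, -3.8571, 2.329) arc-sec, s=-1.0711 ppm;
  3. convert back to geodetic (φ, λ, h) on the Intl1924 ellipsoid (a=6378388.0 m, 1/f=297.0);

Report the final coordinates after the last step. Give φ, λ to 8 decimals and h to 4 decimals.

φ=36.85626603°, λ=128.36327725°, h=253.0875 m

start: φ=36.850785°, λ=128.362474°, h=251.875 m
→ ECEF (a=6378137.000, f=1/298.257223563): X=-3171530.4093, Y=4006863.7609, Z=3804306.3951
→ Helmert 7p (PV): X=-3171501.7315, Y=4006712.1010, Z=3804854.6217
→ geod (Bowring, a=6378388.000): φ=36.85626603°, λ=128.36327725°, h=253.0875 m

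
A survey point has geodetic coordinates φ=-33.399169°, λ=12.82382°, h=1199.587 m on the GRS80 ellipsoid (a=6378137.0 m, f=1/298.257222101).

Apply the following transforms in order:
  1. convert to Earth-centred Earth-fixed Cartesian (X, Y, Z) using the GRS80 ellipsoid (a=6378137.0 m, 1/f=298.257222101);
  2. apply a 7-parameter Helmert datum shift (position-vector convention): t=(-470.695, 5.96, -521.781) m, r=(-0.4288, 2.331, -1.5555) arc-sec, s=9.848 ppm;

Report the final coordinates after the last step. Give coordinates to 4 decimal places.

X=5197809.2226 m, Y=1183259.5568 m, Z=-3492280.8768 m

start: φ=-33.399169°, λ=12.823820°, h=1199.587 m
→ ECEF (a=6378137.000, f=1/298.257222101): X=5198259.2613, Y=1183288.4045, Z=-3491663.5038
→ Helmert 7p (PV): X=5197809.2226, Y=1183259.5568, Z=-3492280.8768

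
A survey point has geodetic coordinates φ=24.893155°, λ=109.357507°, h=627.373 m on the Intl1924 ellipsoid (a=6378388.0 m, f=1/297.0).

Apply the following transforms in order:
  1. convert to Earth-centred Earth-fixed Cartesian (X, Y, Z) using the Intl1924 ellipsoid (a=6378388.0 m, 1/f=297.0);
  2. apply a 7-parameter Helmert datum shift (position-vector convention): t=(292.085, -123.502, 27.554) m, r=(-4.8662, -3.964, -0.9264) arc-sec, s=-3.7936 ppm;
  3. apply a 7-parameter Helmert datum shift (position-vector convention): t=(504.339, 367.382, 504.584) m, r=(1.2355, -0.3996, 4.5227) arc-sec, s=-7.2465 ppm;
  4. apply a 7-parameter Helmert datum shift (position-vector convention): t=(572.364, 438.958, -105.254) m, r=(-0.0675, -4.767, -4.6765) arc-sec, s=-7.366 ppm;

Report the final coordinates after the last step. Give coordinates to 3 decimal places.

X=-1917787.023 m, Y=5463151.943 m, Z=2668837.921 m

start: φ=24.893155°, λ=109.357507°, h=627.373 m
→ ECEF (a=6378388.000, f=1/297.0): X=-1919101.6015, Y=5462511.7601, Z=2668643.0328
→ Helmert 7p (PV): X=-1918828.9882, Y=5462439.1132, Z=2668494.7108
→ Helmert 7p (PV): X=-1918435.6863, Y=5462708.8546, Z=2669008.9592
→ Helmert 7p (PV): X=-1917787.0230, Y=5463151.9427, Z=2668837.9209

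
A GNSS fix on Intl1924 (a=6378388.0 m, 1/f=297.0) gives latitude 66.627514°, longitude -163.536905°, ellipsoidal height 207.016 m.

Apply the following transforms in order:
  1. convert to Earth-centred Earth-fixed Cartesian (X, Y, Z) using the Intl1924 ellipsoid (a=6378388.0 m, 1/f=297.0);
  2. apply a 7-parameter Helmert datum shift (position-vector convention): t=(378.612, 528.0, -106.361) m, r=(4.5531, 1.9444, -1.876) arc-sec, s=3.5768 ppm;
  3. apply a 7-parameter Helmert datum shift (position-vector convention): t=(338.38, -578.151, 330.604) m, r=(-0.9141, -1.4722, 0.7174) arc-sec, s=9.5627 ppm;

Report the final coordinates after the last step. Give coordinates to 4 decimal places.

X=-2432900.5860 m, Y=-719307.7544 m, Z=5832675.5594 m

start: φ=66.627514°, λ=-163.536905°, h=207.016 m
→ ECEF (a=6378388.000, f=1/297.0): X=-2433594.9172, Y=-719158.9315, Z=5832381.7980
→ Helmert 7p (PV): X=-2433176.5701, Y=-718740.1146, Z=5832303.3644
→ Helmert 7p (PV): X=-2432900.5860, Y=-719307.7544, Z=5832675.5594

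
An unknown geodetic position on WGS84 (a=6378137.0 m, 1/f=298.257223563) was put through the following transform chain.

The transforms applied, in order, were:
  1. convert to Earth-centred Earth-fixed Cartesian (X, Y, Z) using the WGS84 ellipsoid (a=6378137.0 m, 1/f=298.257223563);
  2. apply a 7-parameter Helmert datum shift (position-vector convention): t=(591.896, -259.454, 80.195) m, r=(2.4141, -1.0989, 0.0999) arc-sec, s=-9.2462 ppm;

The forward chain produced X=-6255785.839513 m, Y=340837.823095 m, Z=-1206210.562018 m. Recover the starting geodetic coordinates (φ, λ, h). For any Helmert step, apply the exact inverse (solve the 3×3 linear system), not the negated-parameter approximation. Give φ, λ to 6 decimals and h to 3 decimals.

start: X=-6255785.8395, Y=340837.8231, Z=-1206210.5620 m
→ Helmert⁻¹: X=-6256441.8451, Y=341089.3431, Z=-1206272.5709
→ geod (Bowring, a=6378137.000): φ=-10.96882900°, λ=176.87943200°, h=3422.4740 m

φ=-10.968829°, λ=176.879432°, h=3422.474 m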